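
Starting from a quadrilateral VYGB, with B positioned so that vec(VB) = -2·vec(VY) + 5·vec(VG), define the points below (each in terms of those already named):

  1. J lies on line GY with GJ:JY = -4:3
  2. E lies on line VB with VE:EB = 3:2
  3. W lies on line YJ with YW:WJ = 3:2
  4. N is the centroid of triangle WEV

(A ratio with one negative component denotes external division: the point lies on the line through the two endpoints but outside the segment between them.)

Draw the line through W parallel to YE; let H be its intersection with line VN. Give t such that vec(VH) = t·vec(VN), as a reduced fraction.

t = 111/62

Assign V = (0, 0), Y = (1, 0), G = (0, 1), B = (-2, 5) — the answer is frame-independent, so this choice is without loss of generality.
1. J lies on line GY with GJ:JY = -4:3 ⇒ J = (4, -3)
2. E lies on line VB with VE:EB = 3:2 ⇒ E = (-6/5, 3)
3. W lies on line YJ with YW:WJ = 3:2 ⇒ W = (14/5, -9/5)
4. N is the centroid of triangle WEV ⇒ N = (8/15, 2/5)
through W parallel to YE: direction (-11/5, 3); meets VN at H = (148/155, 111/155)
H = V + t·(N−V) with t = 111/62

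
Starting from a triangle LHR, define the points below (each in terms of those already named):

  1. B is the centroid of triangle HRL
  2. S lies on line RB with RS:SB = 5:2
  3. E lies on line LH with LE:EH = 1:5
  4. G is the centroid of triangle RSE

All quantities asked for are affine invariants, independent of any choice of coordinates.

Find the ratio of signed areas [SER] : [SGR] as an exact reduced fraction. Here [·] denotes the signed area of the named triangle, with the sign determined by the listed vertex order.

[SER]:[SGR] = 3

Assign L = (0, 0), H = (1, 0), R = (0, 1) — the answer is frame-independent, so this choice is without loss of generality.
1. B is the centroid of triangle HRL ⇒ B = (1/3, 1/3)
2. S lies on line RB with RS:SB = 5:2 ⇒ S = (5/21, 11/21)
3. E lies on line LH with LE:EH = 1:5 ⇒ E = (1/6, 0)
4. G is the centroid of triangle RSE ⇒ G = (17/126, 32/63)
2·[SER] = -10/63, 2·[SGR] = -10/189
[SER]:[SGR] = -10/63:-10/189 = 3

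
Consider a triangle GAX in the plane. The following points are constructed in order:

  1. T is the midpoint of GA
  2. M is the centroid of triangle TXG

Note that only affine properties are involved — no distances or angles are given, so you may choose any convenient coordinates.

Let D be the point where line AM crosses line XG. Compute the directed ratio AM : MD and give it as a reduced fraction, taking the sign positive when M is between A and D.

AM:MD = 5

Choose coordinates G = (0, 0), A = (1, 0), X = (0, 1).
1. T is the midpoint of GA ⇒ T = (1/2, 0)
2. M is the centroid of triangle TXG ⇒ M = (1/6, 1/3)
line AM meets XG at D = (0, 2/5)
M = A + t·(D−A) with t = 5/6, so AM:MD = 5/6:1/6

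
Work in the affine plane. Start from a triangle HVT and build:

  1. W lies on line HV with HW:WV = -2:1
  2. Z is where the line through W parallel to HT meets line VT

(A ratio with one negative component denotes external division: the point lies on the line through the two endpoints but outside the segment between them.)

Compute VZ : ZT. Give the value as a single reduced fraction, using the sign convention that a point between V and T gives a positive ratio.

VZ:ZT = -1/2

Assign H = (0, 0), V = (1, 0), T = (0, 1) — the answer is frame-independent, so this choice is without loss of generality.
1. W lies on line HV with HW:WV = -2:1 ⇒ W = (2, 0)
2. Z is where the line through W parallel to HT meets line VT ⇒ Z = (2, -1)
Z = V + t·(T−V) with t = -1, so VZ:ZT = t:(1−t) = -1:2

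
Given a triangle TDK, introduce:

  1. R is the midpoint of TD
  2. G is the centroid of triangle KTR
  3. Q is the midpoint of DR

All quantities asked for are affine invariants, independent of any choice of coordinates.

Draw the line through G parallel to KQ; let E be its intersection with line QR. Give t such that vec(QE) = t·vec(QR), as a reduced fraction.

t = 4/3

Choose coordinates T = (0, 0), D = (1, 0), K = (0, 1).
1. R is the midpoint of TD ⇒ R = (1/2, 0)
2. G is the centroid of triangle KTR ⇒ G = (1/6, 1/3)
3. Q is the midpoint of DR ⇒ Q = (3/4, 0)
through G parallel to KQ: direction (3/4, -1); meets QR at E = (5/12, 0)
E = Q + t·(R−Q) with t = 4/3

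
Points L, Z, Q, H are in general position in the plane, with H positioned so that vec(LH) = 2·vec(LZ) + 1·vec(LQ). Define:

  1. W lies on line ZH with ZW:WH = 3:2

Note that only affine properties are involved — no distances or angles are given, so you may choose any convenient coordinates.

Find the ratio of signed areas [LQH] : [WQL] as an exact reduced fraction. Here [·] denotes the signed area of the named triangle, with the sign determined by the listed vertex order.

[LQH]:[WQL] = -5/4

Work in coordinates with L = (0, 0), Z = (1, 0), Q = (0, 1), H = (2, 1).
1. W lies on line ZH with ZW:WH = 3:2 ⇒ W = (8/5, 3/5)
2·[LQH] = -2, 2·[WQL] = 8/5
[LQH]:[WQL] = -2:8/5 = -5/4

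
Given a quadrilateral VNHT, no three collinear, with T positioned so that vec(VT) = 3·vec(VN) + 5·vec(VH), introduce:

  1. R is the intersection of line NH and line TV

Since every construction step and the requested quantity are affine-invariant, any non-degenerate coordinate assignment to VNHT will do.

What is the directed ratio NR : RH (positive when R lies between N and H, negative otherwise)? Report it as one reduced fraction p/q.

NR:RH = 5/3

Choose coordinates V = (0, 0), N = (1, 0), H = (0, 1), T = (3, 5).
1. R is the intersection of line NH and line TV ⇒ R = (3/8, 5/8)
R = N + t·(H−N) with t = 5/8, so NR:RH = t:(1−t) = 5/8:3/8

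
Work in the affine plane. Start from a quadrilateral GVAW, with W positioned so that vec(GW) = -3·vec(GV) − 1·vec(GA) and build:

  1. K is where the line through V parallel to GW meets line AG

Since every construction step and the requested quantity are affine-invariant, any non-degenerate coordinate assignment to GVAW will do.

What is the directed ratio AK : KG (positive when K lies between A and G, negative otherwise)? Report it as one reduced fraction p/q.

AK:KG = -4

Work in coordinates with G = (0, 0), V = (1, 0), A = (0, 1), W = (-3, -1).
1. K is where the line through V parallel to GW meets line AG ⇒ K = (0, -1/3)
K = A + t·(G−A) with t = 4/3, so AK:KG = t:(1−t) = 4/3:-1/3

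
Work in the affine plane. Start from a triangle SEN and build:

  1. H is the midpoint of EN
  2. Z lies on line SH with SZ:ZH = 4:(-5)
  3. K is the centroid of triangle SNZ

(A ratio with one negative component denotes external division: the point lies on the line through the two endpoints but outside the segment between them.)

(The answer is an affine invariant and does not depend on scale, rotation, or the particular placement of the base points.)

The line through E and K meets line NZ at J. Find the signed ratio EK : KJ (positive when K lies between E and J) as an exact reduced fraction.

Work in coordinates with S = (0, 0), E = (1, 0), N = (0, 1).
1. H is the midpoint of EN ⇒ H = (1/2, 1/2)
2. Z lies on line SH with SZ:ZH = 4:(-5) ⇒ Z = (-2, -2)
3. K is the centroid of triangle SNZ ⇒ K = (-2/3, -1/3)
line EK meets NZ at J = (-12/13, -5/13)
K = E + t·(J−E) with t = 13/15, so EK:KJ = 13/15:2/15

EK:KJ = 13/2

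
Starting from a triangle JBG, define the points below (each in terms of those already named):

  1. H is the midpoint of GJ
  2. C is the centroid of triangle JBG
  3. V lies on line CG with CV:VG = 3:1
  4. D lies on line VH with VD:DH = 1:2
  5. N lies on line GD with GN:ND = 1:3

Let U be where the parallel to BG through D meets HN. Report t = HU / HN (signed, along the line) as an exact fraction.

t = 5/8

Set J = (0, 0), B = (1, 0), G = (0, 1); any affine frame gives the same invariant.
1. H is the midpoint of GJ ⇒ H = (0, 1/2)
2. C is the centroid of triangle JBG ⇒ C = (1/3, 1/3)
3. V lies on line CG with CV:VG = 3:1 ⇒ V = (1/12, 5/6)
4. D lies on line VH with VD:DH = 1:2 ⇒ D = (1/18, 13/18)
5. N lies on line GD with GN:ND = 1:3 ⇒ N = (1/72, 67/72)
through D parallel to BG: direction (-1, 1); meets HN at U = (5/576, 443/576)
U = H + t·(N−H) with t = 5/8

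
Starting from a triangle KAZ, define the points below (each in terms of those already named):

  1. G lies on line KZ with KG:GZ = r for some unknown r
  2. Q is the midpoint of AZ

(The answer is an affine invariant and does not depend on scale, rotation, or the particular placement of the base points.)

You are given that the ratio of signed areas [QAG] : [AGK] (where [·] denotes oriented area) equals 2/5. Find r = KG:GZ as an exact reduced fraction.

Assign K = (0, 0), A = (1, 0), Z = (0, 1) — the answer is frame-independent, so this choice is without loss of generality.
1. With KG:GZ = r, write λ = r/(r+1) so G = K + λ·(Z−K); G is affine-linear in λ
2. Q is the midpoint of AZ ⇒ Q = (1/2, 1/2)
Every point depending on G is an affine combination of G and λ-independent points, so each such coordinate is linear in λ; the λ² term in each signed area is a multiple of (Z−K)×(Z−K) = 0, so 2·[QAG] and 2·[AGK] are each linear in λ. Evaluating at λ=0 and λ=1:
  2·[QAG] = 1/2·λ − 1/2,   2·[AGK] = λ
So [QAG]:[AGK] = (1/2·λ − 1/2) / (λ). Setting this equal to 2/5:
  1/2·λ − 1/2 = 2/5·(λ)  ⇒  λ = 5
Then r = λ/(1−λ) = (5)/(-4) = -5/4. Check: with r = -5/4, G = (0, 5) and [QAG]:[AGK] = 2/5 as required.

r = -5/4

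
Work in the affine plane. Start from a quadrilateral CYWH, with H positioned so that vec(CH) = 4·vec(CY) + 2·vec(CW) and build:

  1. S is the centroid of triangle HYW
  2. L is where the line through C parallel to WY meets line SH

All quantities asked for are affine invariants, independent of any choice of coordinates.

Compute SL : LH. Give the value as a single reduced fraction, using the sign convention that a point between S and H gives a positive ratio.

SL:LH = -4/9

Choose coordinates C = (0, 0), Y = (1, 0), W = (0, 1), H = (4, 2).
1. S is the centroid of triangle HYW ⇒ S = (5/3, 1)
2. L is where the line through C parallel to WY meets line SH ⇒ L = (-1/5, 1/5)
L = S + t·(H−S) with t = -4/5, so SL:LH = t:(1−t) = -4/5:9/5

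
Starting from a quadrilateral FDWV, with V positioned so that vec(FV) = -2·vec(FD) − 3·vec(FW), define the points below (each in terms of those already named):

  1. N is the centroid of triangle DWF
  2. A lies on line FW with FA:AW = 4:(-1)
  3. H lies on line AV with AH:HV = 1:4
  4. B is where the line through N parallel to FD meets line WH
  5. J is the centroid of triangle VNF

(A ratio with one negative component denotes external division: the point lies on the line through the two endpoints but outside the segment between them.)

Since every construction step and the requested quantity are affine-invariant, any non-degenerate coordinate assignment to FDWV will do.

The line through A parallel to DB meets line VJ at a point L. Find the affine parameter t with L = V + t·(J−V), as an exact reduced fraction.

t = 387/197

Work in coordinates with F = (0, 0), D = (1, 0), W = (0, 1), V = (-2, -3).
1. N is the centroid of triangle DWF ⇒ N = (1/3, 1/3)
2. A lies on line FW with FA:AW = 4:(-1) ⇒ A = (0, 4/3)
3. H lies on line AV with AH:HV = 1:4 ⇒ H = (-2/5, 7/15)
4. B is where the line through N parallel to FD meets line WH ⇒ B = (-1/2, 1/3)
5. J is the centroid of triangle VNF ⇒ J = (-5/9, -8/9)
through A parallel to DB: direction (-3/2, 1/3); meets VJ at L = (165/197, 226/197)
L = V + t·(J−V) with t = 387/197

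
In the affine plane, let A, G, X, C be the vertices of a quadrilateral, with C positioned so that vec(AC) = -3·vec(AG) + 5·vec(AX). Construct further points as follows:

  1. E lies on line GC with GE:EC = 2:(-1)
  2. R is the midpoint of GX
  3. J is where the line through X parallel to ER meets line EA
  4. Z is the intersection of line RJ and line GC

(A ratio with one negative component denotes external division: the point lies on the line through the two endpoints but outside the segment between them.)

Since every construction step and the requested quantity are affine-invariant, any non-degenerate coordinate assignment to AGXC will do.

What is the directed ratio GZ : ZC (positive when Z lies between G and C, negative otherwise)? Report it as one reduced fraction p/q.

GZ:ZC = -28/31

Set A = (0, 0), G = (1, 0), X = (0, 1), C = (-3, 5); any affine frame gives the same invariant.
1. E lies on line GC with GE:EC = 2:(-1) ⇒ E = (-7, 10)
2. R is the midpoint of GX ⇒ R = (1/2, 1/2)
3. J is where the line through X parallel to ER meets line EA ⇒ J = (-105/17, 150/17)
4. Z is the intersection of line RJ and line GC ⇒ Z = (115/3, -140/3)
Z = G + t·(C−G) with t = -28/3, so GZ:ZC = t:(1−t) = -28/3:31/3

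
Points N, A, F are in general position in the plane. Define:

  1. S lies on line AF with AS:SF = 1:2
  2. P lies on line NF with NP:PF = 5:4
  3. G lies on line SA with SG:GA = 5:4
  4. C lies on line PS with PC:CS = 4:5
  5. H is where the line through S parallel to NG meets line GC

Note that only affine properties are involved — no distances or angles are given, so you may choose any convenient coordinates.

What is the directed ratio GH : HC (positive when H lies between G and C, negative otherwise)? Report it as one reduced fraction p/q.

GH:HC = 81/70

Work in coordinates with N = (0, 0), A = (1, 0), F = (0, 1).
1. S lies on line AF with AS:SF = 1:2 ⇒ S = (2/3, 1/3)
2. P lies on line NF with NP:PF = 5:4 ⇒ P = (0, 5/9)
3. G lies on line SA with SG:GA = 5:4 ⇒ G = (23/27, 4/27)
4. C lies on line PS with PC:CS = 4:5 ⇒ C = (8/27, 37/81)
5. H is where the line through S parallel to NG meets line GC ⇒ H = (2258/4077, 1279/4077)
H = G + t·(C−G) with t = 81/151, so GH:HC = t:(1−t) = 81/151:70/151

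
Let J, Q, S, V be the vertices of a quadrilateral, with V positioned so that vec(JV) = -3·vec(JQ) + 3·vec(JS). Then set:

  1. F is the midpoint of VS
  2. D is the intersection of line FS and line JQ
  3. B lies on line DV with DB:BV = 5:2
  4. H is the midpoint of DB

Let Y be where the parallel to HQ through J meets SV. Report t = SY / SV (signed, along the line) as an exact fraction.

t = 31/28

Choose coordinates J = (0, 0), Q = (1, 0), S = (0, 1), V = (-3, 3).
1. F is the midpoint of VS ⇒ F = (-3/2, 2)
2. D is the intersection of line FS and line JQ ⇒ D = (3/2, 0)
3. B lies on line DV with DB:BV = 5:2 ⇒ B = (-12/7, 15/7)
4. H is the midpoint of DB ⇒ H = (-3/28, 15/14)
through J parallel to HQ: direction (31/28, -15/14); meets SV at Y = (-93/28, 45/14)
Y = S + t·(V−S) with t = 31/28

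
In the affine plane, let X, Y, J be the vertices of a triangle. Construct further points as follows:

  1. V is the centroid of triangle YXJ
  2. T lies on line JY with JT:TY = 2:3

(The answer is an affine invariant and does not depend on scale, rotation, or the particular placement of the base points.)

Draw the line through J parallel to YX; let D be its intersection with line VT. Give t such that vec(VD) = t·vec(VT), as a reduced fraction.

t = 5/2

Choose coordinates X = (0, 0), Y = (1, 0), J = (0, 1).
1. V is the centroid of triangle YXJ ⇒ V = (1/3, 1/3)
2. T lies on line JY with JT:TY = 2:3 ⇒ T = (2/5, 3/5)
through J parallel to YX: direction (-1, 0); meets VT at D = (1/2, 1)
D = V + t·(T−V) with t = 5/2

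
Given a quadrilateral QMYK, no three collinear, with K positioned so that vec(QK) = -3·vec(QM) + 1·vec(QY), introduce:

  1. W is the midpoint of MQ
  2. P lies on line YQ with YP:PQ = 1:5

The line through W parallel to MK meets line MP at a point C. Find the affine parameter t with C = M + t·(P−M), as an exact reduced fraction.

t = -3/14

Assign Q = (0, 0), M = (1, 0), Y = (0, 1), K = (-3, 1) — the answer is frame-independent, so this choice is without loss of generality.
1. W is the midpoint of MQ ⇒ W = (1/2, 0)
2. P lies on line YQ with YP:PQ = 1:5 ⇒ P = (0, 5/6)
through W parallel to MK: direction (-4, 1); meets MP at C = (17/14, -5/28)
C = M + t·(P−M) with t = -3/14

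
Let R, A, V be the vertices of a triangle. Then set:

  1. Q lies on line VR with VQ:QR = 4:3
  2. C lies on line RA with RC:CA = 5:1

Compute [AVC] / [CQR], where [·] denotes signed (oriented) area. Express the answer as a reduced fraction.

Set R = (0, 0), A = (1, 0), V = (0, 1); any affine frame gives the same invariant.
1. Q lies on line VR with VQ:QR = 4:3 ⇒ Q = (0, 3/7)
2. C lies on line RA with RC:CA = 5:1 ⇒ C = (5/6, 0)
2·[AVC] = 1/6, 2·[CQR] = 5/14
[AVC]:[CQR] = 1/6:5/14 = 7/15

[AVC]:[CQR] = 7/15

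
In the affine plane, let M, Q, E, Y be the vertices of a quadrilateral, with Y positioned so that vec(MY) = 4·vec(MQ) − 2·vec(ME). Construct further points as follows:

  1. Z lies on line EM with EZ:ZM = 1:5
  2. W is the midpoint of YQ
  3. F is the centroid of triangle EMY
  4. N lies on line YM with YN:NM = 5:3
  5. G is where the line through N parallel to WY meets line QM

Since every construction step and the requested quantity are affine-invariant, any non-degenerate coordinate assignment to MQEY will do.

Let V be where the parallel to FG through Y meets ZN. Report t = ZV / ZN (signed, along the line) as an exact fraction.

t = 398/293

Choose coordinates M = (0, 0), Q = (1, 0), E = (0, 1), Y = (4, -2).
1. Z lies on line EM with EZ:ZM = 1:5 ⇒ Z = (0, 5/6)
2. W is the midpoint of YQ ⇒ W = (5/2, -1)
3. F is the centroid of triangle EMY ⇒ F = (4/3, -1/3)
4. N lies on line YM with YN:NM = 5:3 ⇒ N = (3/2, -3/4)
5. G is where the line through N parallel to WY meets line QM ⇒ G = (3/8, 0)
through Y parallel to FG: direction (-23/24, 1/3); meets ZN at V = (597/293, -386/293)
V = Z + t·(N−Z) with t = 398/293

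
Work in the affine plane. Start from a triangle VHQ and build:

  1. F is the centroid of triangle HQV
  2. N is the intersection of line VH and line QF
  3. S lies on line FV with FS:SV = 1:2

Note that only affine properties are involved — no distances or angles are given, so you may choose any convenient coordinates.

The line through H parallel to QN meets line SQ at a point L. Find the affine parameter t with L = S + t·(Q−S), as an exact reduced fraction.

Set V = (0, 0), H = (1, 0), Q = (0, 1); any affine frame gives the same invariant.
1. F is the centroid of triangle HQV ⇒ F = (1/3, 1/3)
2. N is the intersection of line VH and line QF ⇒ N = (1/2, 0)
3. S lies on line FV with FS:SV = 1:2 ⇒ S = (2/9, 2/9)
through H parallel to QN: direction (1/2, -1); meets SQ at L = (-2/3, 10/3)
L = S + t·(Q−S) with t = 4

t = 4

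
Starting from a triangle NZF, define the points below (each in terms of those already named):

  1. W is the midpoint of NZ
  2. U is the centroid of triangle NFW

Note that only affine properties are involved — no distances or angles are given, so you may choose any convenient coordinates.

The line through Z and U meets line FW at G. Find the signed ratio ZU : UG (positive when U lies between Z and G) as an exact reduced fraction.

ZU:UG = -4

Assign N = (0, 0), Z = (1, 0), F = (0, 1) — the answer is frame-independent, so this choice is without loss of generality.
1. W is the midpoint of NZ ⇒ W = (1/2, 0)
2. U is the centroid of triangle NFW ⇒ U = (1/6, 1/3)
line ZU meets FW at G = (3/8, 1/4)
U = Z + t·(G−Z) with t = 4/3, so ZU:UG = 4/3:-1/3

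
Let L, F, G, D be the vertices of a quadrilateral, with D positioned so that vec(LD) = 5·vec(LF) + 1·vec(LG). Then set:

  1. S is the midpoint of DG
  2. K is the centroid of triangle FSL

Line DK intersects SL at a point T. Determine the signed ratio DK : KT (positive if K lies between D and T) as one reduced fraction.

Choose coordinates L = (0, 0), F = (1, 0), G = (0, 1), D = (5, 1).
1. S is the midpoint of DG ⇒ S = (5/2, 1)
2. K is the centroid of triangle FSL ⇒ K = (7/6, 1/3)
line DK meets SL at T = (15/26, 3/13)
K = D + t·(T−D) with t = 13/15, so DK:KT = 13/15:2/15

DK:KT = 13/2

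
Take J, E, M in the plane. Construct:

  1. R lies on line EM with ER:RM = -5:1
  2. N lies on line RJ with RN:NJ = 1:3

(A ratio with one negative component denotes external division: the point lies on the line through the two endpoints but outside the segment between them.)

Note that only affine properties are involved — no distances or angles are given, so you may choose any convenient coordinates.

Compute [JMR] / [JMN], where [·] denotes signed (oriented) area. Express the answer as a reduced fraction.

Set J = (0, 0), E = (1, 0), M = (0, 1); any affine frame gives the same invariant.
1. R lies on line EM with ER:RM = -5:1 ⇒ R = (-1/4, 5/4)
2. N lies on line RJ with RN:NJ = 1:3 ⇒ N = (-3/16, 15/16)
2·[JMR] = 1/4, 2·[JMN] = 3/16
[JMR]:[JMN] = 1/4:3/16 = 4/3

[JMR]:[JMN] = 4/3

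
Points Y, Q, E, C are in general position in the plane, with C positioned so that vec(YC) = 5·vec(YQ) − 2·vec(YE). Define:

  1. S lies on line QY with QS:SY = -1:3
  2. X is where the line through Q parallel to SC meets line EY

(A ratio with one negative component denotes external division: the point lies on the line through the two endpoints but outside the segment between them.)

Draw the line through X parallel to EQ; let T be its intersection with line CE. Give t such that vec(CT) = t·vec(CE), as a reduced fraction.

t = 17/14

Choose coordinates Y = (0, 0), Q = (1, 0), E = (0, 1), C = (5, -2).
1. S lies on line QY with QS:SY = -1:3 ⇒ S = (3/2, 0)
2. X is where the line through Q parallel to SC meets line EY ⇒ X = (0, 4/7)
through X parallel to EQ: direction (1, -1); meets CE at T = (-15/14, 23/14)
T = C + t·(E−C) with t = 17/14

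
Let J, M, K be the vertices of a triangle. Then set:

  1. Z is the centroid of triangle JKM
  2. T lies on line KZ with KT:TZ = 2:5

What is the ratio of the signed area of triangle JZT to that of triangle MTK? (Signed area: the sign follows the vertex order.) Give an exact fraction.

Choose coordinates J = (0, 0), M = (1, 0), K = (0, 1).
1. Z is the centroid of triangle JKM ⇒ Z = (1/3, 1/3)
2. T lies on line KZ with KT:TZ = 2:5 ⇒ T = (2/21, 17/21)
2·[JZT] = 5/21, 2·[MTK] = -2/21
[JZT]:[MTK] = 5/21:-2/21 = -5/2

[JZT]:[MTK] = -5/2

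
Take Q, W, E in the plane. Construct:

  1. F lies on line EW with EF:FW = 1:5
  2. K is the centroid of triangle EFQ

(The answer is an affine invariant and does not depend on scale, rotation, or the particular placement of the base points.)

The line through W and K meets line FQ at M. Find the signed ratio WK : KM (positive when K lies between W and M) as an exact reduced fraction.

Set Q = (0, 0), W = (1, 0), E = (0, 1); any affine frame gives the same invariant.
1. F lies on line EW with EF:FW = 1:5 ⇒ F = (1/6, 5/6)
2. K is the centroid of triangle EFQ ⇒ K = (1/18, 11/18)
line WK meets FQ at M = (11/96, 55/96)
K = W + t·(M−W) with t = 16/15, so WK:KM = 16/15:-1/15

WK:KM = -16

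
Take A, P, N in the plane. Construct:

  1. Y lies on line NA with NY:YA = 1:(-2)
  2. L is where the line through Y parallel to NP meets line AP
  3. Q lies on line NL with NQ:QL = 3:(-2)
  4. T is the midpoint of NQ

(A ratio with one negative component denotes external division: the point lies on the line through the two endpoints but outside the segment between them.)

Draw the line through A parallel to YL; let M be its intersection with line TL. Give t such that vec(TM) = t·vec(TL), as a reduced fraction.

Work in coordinates with A = (0, 0), P = (1, 0), N = (0, 1).
1. Y lies on line NA with NY:YA = 1:(-2) ⇒ Y = (0, 2)
2. L is where the line through Y parallel to NP meets line AP ⇒ L = (2, 0)
3. Q lies on line NL with NQ:QL = 3:(-2) ⇒ Q = (6, -2)
4. T is the midpoint of NQ ⇒ T = (3, -1/2)
through A parallel to YL: direction (2, -2); meets TL at M = (-2, 2)
M = T + t·(L−T) with t = 5

t = 5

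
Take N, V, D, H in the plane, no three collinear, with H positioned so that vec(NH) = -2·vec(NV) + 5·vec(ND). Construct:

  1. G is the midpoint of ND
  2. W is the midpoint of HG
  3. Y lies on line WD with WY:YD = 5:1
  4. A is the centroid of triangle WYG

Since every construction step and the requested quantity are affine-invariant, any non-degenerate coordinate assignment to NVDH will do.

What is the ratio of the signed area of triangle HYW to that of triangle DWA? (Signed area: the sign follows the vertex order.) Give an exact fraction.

Set N = (0, 0), V = (1, 0), D = (0, 1), H = (-2, 5); any affine frame gives the same invariant.
1. G is the midpoint of ND ⇒ G = (0, 1/2)
2. W is the midpoint of HG ⇒ W = (-1, 11/4)
3. Y lies on line WD with WY:YD = 5:1 ⇒ Y = (-1/6, 31/24)
4. A is the centroid of triangle WYG ⇒ A = (-7/18, 109/72)
2·[HYW] = -5/12, 2·[DWA] = 1/6
[HYW]:[DWA] = -5/12:1/6 = -5/2

[HYW]:[DWA] = -5/2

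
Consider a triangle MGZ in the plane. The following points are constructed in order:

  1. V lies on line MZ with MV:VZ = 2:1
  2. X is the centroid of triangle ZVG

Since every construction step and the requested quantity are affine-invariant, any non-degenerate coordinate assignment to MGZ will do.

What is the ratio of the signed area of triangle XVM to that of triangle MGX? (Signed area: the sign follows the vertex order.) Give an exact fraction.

[XVM]:[MGX] = 2/5

Assign M = (0, 0), G = (1, 0), Z = (0, 1) — the answer is frame-independent, so this choice is without loss of generality.
1. V lies on line MZ with MV:VZ = 2:1 ⇒ V = (0, 2/3)
2. X is the centroid of triangle ZVG ⇒ X = (1/3, 5/9)
2·[XVM] = 2/9, 2·[MGX] = 5/9
[XVM]:[MGX] = 2/9:5/9 = 2/5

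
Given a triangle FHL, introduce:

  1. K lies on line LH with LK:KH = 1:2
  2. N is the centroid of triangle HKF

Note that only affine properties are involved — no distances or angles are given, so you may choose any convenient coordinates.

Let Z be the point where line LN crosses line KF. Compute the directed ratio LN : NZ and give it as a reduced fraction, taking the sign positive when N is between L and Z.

LN:NZ = -5/2

Work in coordinates with F = (0, 0), H = (1, 0), L = (0, 1).
1. K lies on line LH with LK:KH = 1:2 ⇒ K = (1/3, 2/3)
2. N is the centroid of triangle HKF ⇒ N = (4/9, 2/9)
line LN meets KF at Z = (4/15, 8/15)
N = L + t·(Z−L) with t = 5/3, so LN:NZ = 5/3:-2/3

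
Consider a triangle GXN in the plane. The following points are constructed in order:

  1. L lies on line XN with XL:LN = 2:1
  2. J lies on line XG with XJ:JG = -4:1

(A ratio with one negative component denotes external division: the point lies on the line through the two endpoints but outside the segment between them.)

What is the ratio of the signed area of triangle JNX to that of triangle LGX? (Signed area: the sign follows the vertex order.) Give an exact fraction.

Set G = (0, 0), X = (1, 0), N = (0, 1); any affine frame gives the same invariant.
1. L lies on line XN with XL:LN = 2:1 ⇒ L = (1/3, 2/3)
2. J lies on line XG with XJ:JG = -4:1 ⇒ J = (-1/3, 0)
2·[JNX] = -4/3, 2·[LGX] = 2/3
[JNX]:[LGX] = -4/3:2/3 = -2

[JNX]:[LGX] = -2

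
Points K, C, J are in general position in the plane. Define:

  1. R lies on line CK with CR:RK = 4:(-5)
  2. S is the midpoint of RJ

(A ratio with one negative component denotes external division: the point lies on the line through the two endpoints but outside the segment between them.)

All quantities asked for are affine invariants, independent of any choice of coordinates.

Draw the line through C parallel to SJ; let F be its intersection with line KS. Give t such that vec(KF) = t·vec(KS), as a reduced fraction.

t = 1/5

Work in coordinates with K = (0, 0), C = (1, 0), J = (0, 1).
1. R lies on line CK with CR:RK = 4:(-5) ⇒ R = (5, 0)
2. S is the midpoint of RJ ⇒ S = (5/2, 1/2)
through C parallel to SJ: direction (-5/2, 1/2); meets KS at F = (1/2, 1/10)
F = K + t·(S−K) with t = 1/5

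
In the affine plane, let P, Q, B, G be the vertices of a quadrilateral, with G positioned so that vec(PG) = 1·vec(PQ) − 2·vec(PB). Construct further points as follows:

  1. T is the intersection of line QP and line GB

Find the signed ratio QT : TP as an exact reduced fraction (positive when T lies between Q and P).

QT:TP = 2

Choose coordinates P = (0, 0), Q = (1, 0), B = (0, 1), G = (1, -2).
1. T is the intersection of line QP and line GB ⇒ T = (1/3, 0)
T = Q + t·(P−Q) with t = 2/3, so QT:TP = t:(1−t) = 2/3:1/3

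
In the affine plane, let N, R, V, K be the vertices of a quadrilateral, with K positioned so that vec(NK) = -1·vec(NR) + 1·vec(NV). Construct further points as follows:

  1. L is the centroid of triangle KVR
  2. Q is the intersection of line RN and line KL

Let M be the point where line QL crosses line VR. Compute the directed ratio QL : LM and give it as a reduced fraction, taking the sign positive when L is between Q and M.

QL:LM = -4

Set N = (0, 0), R = (1, 0), V = (0, 1), K = (-1, 1); any affine frame gives the same invariant.
1. L is the centroid of triangle KVR ⇒ L = (0, 2/3)
2. Q is the intersection of line RN and line KL ⇒ Q = (2, 0)
line QL meets VR at M = (1/2, 1/2)
L = Q + t·(M−Q) with t = 4/3, so QL:LM = 4/3:-1/3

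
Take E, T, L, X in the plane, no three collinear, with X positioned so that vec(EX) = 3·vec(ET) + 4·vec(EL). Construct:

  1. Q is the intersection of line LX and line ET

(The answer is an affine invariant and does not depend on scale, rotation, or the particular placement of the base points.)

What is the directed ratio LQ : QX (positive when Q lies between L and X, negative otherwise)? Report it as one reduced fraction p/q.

Choose coordinates E = (0, 0), T = (1, 0), L = (0, 1), X = (3, 4).
1. Q is the intersection of line LX and line ET ⇒ Q = (-1, 0)
Q = L + t·(X−L) with t = -1/3, so LQ:QX = t:(1−t) = -1/3:4/3

LQ:QX = -1/4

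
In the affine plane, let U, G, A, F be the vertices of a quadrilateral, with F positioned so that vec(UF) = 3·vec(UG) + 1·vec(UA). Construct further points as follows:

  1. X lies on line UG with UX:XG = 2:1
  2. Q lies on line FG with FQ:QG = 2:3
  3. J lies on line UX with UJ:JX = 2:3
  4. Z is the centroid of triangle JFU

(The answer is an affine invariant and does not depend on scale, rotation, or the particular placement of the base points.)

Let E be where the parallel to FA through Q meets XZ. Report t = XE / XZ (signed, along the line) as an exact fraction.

t = 9/5

Assign U = (0, 0), G = (1, 0), A = (0, 1), F = (3, 1) — the answer is frame-independent, so this choice is without loss of generality.
1. X lies on line UG with UX:XG = 2:1 ⇒ X = (2/3, 0)
2. Q lies on line FG with FQ:QG = 2:3 ⇒ Q = (11/5, 3/5)
3. J lies on line UX with UJ:JX = 2:3 ⇒ J = (4/15, 0)
4. Z is the centroid of triangle JFU ⇒ Z = (49/45, 1/3)
through Q parallel to FA: direction (-3, 0); meets XZ at E = (107/75, 3/5)
E = X + t·(Z−X) with t = 9/5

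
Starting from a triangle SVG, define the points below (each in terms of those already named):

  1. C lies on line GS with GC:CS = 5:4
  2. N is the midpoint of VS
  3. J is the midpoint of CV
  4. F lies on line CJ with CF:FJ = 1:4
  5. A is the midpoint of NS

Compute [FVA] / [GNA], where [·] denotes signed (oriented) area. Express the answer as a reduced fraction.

[FVA]:[GNA] = 6/5

Assign S = (0, 0), V = (1, 0), G = (0, 1) — the answer is frame-independent, so this choice is without loss of generality.
1. C lies on line GS with GC:CS = 5:4 ⇒ C = (0, 4/9)
2. N is the midpoint of VS ⇒ N = (1/2, 0)
3. J is the midpoint of CV ⇒ J = (1/2, 2/9)
4. F lies on line CJ with CF:FJ = 1:4 ⇒ F = (1/10, 2/5)
5. A is the midpoint of NS ⇒ A = (1/4, 0)
2·[FVA] = -3/10, 2·[GNA] = -1/4
[FVA]:[GNA] = -3/10:-1/4 = 6/5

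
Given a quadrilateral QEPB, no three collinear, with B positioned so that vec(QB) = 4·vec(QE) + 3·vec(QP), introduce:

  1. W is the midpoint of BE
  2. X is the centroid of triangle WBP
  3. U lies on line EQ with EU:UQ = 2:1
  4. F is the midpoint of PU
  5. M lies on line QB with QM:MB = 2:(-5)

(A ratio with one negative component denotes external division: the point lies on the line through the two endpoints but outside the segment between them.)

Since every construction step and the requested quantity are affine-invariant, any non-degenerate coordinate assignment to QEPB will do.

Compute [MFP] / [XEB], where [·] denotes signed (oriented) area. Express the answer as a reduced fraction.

[MFP]:[XEB] = 11/12

Work in coordinates with Q = (0, 0), E = (1, 0), P = (0, 1), B = (4, 3).
1. W is the midpoint of BE ⇒ W = (5/2, 3/2)
2. X is the centroid of triangle WBP ⇒ X = (13/6, 11/6)
3. U lies on line EQ with EU:UQ = 2:1 ⇒ U = (1/3, 0)
4. F is the midpoint of PU ⇒ F = (1/6, 1/2)
5. M lies on line QB with QM:MB = 2:(-5) ⇒ M = (-8/3, -2)
2·[MFP] = 11/6, 2·[XEB] = 2
[MFP]:[XEB] = 11/6:2 = 11/12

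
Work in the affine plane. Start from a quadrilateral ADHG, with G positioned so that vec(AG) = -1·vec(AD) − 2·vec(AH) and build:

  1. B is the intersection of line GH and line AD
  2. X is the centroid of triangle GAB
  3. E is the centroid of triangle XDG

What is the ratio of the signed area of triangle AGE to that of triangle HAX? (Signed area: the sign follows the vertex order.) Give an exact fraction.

[AGE]:[HAX] = -4/3

Work in coordinates with A = (0, 0), D = (1, 0), H = (0, 1), G = (-1, -2).
1. B is the intersection of line GH and line AD ⇒ B = (-1/3, 0)
2. X is the centroid of triangle GAB ⇒ X = (-4/9, -2/3)
3. E is the centroid of triangle XDG ⇒ E = (-4/27, -8/9)
2·[AGE] = 16/27, 2·[HAX] = -4/9
[AGE]:[HAX] = 16/27:-4/9 = -4/3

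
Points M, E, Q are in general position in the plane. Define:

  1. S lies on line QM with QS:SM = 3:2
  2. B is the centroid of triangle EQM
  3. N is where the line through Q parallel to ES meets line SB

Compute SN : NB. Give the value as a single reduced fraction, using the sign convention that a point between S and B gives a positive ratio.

Assign M = (0, 0), E = (1, 0), Q = (0, 1) — the answer is frame-independent, so this choice is without loss of generality.
1. S lies on line QM with QS:SM = 3:2 ⇒ S = (0, 2/5)
2. B is the centroid of triangle EQM ⇒ B = (1/3, 1/3)
3. N is where the line through Q parallel to ES meets line SB ⇒ N = (3, -1/5)
N = S + t·(B−S) with t = 9, so SN:NB = t:(1−t) = 9:-8

SN:NB = -9/8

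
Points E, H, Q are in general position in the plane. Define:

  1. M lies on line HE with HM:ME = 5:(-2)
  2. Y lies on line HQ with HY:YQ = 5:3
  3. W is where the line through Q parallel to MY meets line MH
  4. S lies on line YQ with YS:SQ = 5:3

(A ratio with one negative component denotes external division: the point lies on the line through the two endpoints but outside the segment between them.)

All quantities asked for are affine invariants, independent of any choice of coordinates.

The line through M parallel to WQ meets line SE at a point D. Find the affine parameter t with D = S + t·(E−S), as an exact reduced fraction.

t = 15/31

Assign E = (0, 0), H = (1, 0), Q = (0, 1) — the answer is frame-independent, so this choice is without loss of generality.
1. M lies on line HE with HM:ME = 5:(-2) ⇒ M = (-2/3, 0)
2. Y lies on line HQ with HY:YQ = 5:3 ⇒ Y = (3/8, 5/8)
3. W is where the line through Q parallel to MY meets line MH ⇒ W = (-5/3, 0)
4. S lies on line YQ with YS:SQ = 5:3 ⇒ S = (9/64, 55/64)
through M parallel to WQ: direction (5/3, 1); meets SE at D = (9/124, 55/124)
D = S + t·(E−S) with t = 15/31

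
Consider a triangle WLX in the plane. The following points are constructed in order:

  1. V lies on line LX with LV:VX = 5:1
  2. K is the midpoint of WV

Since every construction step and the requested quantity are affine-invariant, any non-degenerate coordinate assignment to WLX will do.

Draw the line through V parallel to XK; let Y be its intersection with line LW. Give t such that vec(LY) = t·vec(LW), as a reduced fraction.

t = 5/7

Work in coordinates with W = (0, 0), L = (1, 0), X = (0, 1).
1. V lies on line LX with LV:VX = 5:1 ⇒ V = (1/6, 5/6)
2. K is the midpoint of WV ⇒ K = (1/12, 5/12)
through V parallel to XK: direction (1/12, -7/12); meets LW at Y = (2/7, 0)
Y = L + t·(W−L) with t = 5/7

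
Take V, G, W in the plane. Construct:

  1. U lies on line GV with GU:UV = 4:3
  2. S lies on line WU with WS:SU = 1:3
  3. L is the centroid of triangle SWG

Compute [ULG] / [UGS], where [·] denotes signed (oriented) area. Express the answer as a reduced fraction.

Choose coordinates V = (0, 0), G = (1, 0), W = (0, 1).
1. U lies on line GV with GU:UV = 4:3 ⇒ U = (3/7, 0)
2. S lies on line WU with WS:SU = 1:3 ⇒ S = (3/28, 3/4)
3. L is the centroid of triangle SWG ⇒ L = (31/84, 7/12)
2·[ULG] = -1/3, 2·[UGS] = 3/7
[ULG]:[UGS] = -1/3:3/7 = -7/9

[ULG]:[UGS] = -7/9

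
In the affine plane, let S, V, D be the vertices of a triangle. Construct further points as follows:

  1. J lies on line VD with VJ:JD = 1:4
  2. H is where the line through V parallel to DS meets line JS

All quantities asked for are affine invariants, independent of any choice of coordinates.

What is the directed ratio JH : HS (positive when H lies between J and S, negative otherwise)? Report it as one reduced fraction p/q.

Choose coordinates S = (0, 0), V = (1, 0), D = (0, 1).
1. J lies on line VD with VJ:JD = 1:4 ⇒ J = (4/5, 1/5)
2. H is where the line through V parallel to DS meets line JS ⇒ H = (1, 1/4)
H = J + t·(S−J) with t = -1/4, so JH:HS = t:(1−t) = -1/4:5/4

JH:HS = -1/5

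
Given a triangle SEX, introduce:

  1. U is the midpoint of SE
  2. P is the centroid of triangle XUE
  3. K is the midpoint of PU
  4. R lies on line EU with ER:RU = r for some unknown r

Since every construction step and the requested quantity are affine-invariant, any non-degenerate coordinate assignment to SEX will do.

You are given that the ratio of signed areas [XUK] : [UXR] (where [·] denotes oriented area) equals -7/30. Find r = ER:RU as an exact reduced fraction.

r = 2/5

Choose coordinates S = (0, 0), E = (1, 0), X = (0, 1).
1. U is the midpoint of SE ⇒ U = (1/2, 0)
2. P is the centroid of triangle XUE ⇒ P = (1/2, 1/3)
3. K is the midpoint of PU ⇒ K = (1/2, 1/6)
4. With ER:RU = r, write λ = r/(r+1) so R = E + λ·(U−E); R is affine-linear in λ
Every point depending on R is an affine combination of R and λ-independent points, so each such coordinate is linear in λ; the λ² term in each signed area is a multiple of (U−E)×(U−E) = 0, so 2·[XUK] and 2·[UXR] are each linear in λ. Evaluating at λ=0 and λ=1:
  2·[XUK] = 1/12,   2·[UXR] = 1/2·λ − 1/2
So [XUK]:[UXR] = (1/12) / (1/2·λ − 1/2). Setting this equal to -7/30:
  1/12 = -7/30·(1/2·λ − 1/2)  ⇒  λ = 2/7
Then r = λ/(1−λ) = (2/7)/(5/7) = 2/5. Check: with r = 2/5, R = (6/7, 0) and [XUK]:[UXR] = -7/30 as required.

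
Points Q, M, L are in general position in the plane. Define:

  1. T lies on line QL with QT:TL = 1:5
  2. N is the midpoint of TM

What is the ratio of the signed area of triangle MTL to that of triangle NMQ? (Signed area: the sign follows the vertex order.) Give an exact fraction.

Assign Q = (0, 0), M = (1, 0), L = (0, 1) — the answer is frame-independent, so this choice is without loss of generality.
1. T lies on line QL with QT:TL = 1:5 ⇒ T = (0, 1/6)
2. N is the midpoint of TM ⇒ N = (1/2, 1/12)
2·[MTL] = -5/6, 2·[NMQ] = -1/12
[MTL]:[NMQ] = -5/6:-1/12 = 10

[MTL]:[NMQ] = 10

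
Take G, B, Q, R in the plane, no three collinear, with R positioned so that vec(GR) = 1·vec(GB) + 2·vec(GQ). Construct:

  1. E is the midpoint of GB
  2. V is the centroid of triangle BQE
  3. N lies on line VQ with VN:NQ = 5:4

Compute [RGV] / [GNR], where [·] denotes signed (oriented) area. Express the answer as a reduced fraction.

Set G = (0, 0), B = (1, 0), Q = (0, 1), R = (1, 2); any affine frame gives the same invariant.
1. E is the midpoint of GB ⇒ E = (1/2, 0)
2. V is the centroid of triangle BQE ⇒ V = (1/2, 1/3)
3. N lies on line VQ with VN:NQ = 5:4 ⇒ N = (2/9, 19/27)
2·[RGV] = 2/3, 2·[GNR] = -7/27
[RGV]:[GNR] = 2/3:-7/27 = -18/7

[RGV]:[GNR] = -18/7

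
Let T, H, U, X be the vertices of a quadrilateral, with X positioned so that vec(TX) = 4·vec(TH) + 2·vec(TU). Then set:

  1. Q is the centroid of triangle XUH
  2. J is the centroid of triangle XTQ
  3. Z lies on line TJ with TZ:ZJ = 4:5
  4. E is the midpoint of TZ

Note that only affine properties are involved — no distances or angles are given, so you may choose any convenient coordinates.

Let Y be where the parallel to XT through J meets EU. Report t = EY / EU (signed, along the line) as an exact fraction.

t = 7/160

Choose coordinates T = (0, 0), H = (1, 0), U = (0, 1), X = (4, 2).
1. Q is the centroid of triangle XUH ⇒ Q = (5/3, 1)
2. J is the centroid of triangle XTQ ⇒ J = (17/9, 1)
3. Z lies on line TJ with TZ:ZJ = 4:5 ⇒ Z = (68/81, 4/9)
4. E is the midpoint of TZ ⇒ E = (34/81, 2/9)
through J parallel to XT: direction (-4, -2); meets EU at Y = (289/720, 41/160)
Y = E + t·(U−E) with t = 7/160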